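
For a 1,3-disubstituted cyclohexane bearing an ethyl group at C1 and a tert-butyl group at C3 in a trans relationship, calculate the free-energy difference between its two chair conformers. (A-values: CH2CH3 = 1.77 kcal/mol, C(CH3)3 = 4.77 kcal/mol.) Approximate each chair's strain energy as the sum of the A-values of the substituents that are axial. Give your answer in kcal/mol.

C1 and C3 have the same parity, so for the trans isomer the two substituents are one axial and one equatorial in each chair.
Chair I (ethyl axial, tert-butyl equatorial): E = 1.77 kcal/mol.
Chair II (ethyl equatorial, tert-butyl axial): E = 4.77 kcal/mol.
ΔE = 4.77 − 1.77 = 3.00 kcal/mol; chair I is more stable.

3.00 kcal/mol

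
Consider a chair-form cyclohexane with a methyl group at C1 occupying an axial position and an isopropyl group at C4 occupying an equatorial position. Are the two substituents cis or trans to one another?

cis

C1 and C4 have opposite parity, so their axial bonds point in opposite directions.
With opposite-parity carbons, two substituents on the same face are one axial and one equatorial; opposite faces give both axial or both equatorial.
Here the groups are axial/equatorial → same face → cis.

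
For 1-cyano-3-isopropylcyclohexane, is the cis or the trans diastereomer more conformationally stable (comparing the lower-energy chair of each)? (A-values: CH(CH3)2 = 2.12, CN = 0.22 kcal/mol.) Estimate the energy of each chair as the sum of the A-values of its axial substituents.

cis

At 1,3 positions (parity same): cis → (e,e or a,a); trans → (a,e or e,a).
Best chair for cis: E = 0.00 kcal/mol; best chair for trans: E = 0.22 kcal/mol.
The cis isomer is lower by 0.22 kcal/mol.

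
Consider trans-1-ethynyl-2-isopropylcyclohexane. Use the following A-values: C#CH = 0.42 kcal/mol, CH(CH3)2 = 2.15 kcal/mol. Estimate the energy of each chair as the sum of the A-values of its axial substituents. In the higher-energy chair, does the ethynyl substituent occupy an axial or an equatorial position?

C1 and C2 have opposite parity, so for the trans isomer the two substituents are e,e in one chair and a,a in the other.
Chair I (ethynyl axial, isopropyl axial): E = 2.57 kcal/mol.
Chair II (ethynyl equatorial, isopropyl equatorial): E = 0.00 kcal/mol.
Chair I is the less stable (higher-energy) conformer, and in that chair the ethynyl group is axial.

axial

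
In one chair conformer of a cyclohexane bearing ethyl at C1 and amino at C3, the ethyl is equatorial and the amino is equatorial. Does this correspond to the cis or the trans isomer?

C1 and C3 have the same parity, so their axial bonds point in the same direction.
With same-parity carbons, two substituents on the same face are both axial or both equatorial; opposite faces give one of each.
Here the groups are equatorial/equatorial → same face → cis.

cis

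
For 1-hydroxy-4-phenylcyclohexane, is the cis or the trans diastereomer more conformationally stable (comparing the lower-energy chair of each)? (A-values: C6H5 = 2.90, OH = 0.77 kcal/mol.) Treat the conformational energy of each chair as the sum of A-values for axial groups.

At 1,4 positions (parity opposite): cis → (a,e or e,a); trans → (e,e or a,a).
Best chair for cis: E = 0.77 kcal/mol; best chair for trans: E = 0.00 kcal/mol.
The trans isomer is lower by 0.77 kcal/mol.

trans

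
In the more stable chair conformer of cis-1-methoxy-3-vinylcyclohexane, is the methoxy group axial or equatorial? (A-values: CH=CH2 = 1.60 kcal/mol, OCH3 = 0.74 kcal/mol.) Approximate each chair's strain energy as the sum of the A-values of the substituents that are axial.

equatorial

C1 and C3 have the same parity, so for the cis isomer the two substituents are e,e in one chair and a,a in the other.
Chair I (vinyl axial, methoxy axial): E = 2.34 kcal/mol.
Chair II (vinyl equatorial, methoxy equatorial): E = 0.00 kcal/mol.
Chair II is the more stable (lower-energy) conformer, and in that chair the methoxy group is equatorial.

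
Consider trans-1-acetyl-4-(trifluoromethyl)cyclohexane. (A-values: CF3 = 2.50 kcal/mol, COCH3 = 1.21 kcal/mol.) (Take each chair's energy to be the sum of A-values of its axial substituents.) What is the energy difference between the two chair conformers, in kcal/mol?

C1 and C4 have opposite parity, so for the trans isomer the two substituents are e,e in one chair and a,a in the other.
Chair I (trifluoromethyl axial, acetyl axial): E = 3.71 kcal/mol.
Chair II (trifluoromethyl equatorial, acetyl equatorial): E = 0.00 kcal/mol.
ΔE = 3.71 − 0.00 = 3.71 kcal/mol; chair II is more stable.

3.71 kcal/mol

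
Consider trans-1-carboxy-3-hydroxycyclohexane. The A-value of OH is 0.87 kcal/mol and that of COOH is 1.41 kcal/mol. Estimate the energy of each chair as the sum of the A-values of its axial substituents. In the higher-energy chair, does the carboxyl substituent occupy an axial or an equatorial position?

C1 and C3 have the same parity, so for the trans isomer the two substituents are one axial and one equatorial in each chair.
Chair I (hydroxyl axial, carboxyl equatorial): E = 0.87 kcal/mol.
Chair II (hydroxyl equatorial, carboxyl axial): E = 1.41 kcal/mol.
Chair II is the less stable (higher-energy) conformer, and in that chair the carboxyl group is axial.

axial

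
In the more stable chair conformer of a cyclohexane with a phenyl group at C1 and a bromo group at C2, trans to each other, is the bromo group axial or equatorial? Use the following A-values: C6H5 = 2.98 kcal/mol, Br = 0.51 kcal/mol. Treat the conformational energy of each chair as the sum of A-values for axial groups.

C1 and C2 have opposite parity, so for the trans isomer the two substituents are e,e in one chair and a,a in the other.
Chair I (phenyl axial, bromo axial): E = 3.49 kcal/mol.
Chair II (phenyl equatorial, bromo equatorial): E = 0.00 kcal/mol.
Chair II is the more stable (lower-energy) conformer, and in that chair the bromo group is equatorial.

equatorial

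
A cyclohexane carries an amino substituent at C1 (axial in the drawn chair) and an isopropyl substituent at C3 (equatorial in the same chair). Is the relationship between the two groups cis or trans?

C1 and C3 have the same parity, so their axial bonds point in the same direction.
With same-parity carbons, two substituents on the same face are both axial or both equatorial; opposite faces give one of each.
Here the groups are axial/equatorial → opposite face → trans.

trans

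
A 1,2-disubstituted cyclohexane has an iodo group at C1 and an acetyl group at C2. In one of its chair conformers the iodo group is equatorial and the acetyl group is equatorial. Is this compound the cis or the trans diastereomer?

C1 and C2 have opposite parity, so their axial bonds point in opposite directions.
With opposite-parity carbons, two substituents on the same face are one axial and one equatorial; opposite faces give both axial or both equatorial.
Here the groups are equatorial/equatorial → opposite face → trans.

trans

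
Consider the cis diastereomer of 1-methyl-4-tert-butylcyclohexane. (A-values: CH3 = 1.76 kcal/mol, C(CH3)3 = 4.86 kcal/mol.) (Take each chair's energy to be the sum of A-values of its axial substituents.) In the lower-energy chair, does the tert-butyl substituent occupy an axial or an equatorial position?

C1 and C4 have opposite parity, so for the cis isomer the two substituents are one axial and one equatorial in each chair.
Chair I (methyl axial, tert-butyl equatorial): E = 1.76 kcal/mol.
Chair II (methyl equatorial, tert-butyl axial): E = 4.86 kcal/mol.
Chair I is the more stable (lower-energy) conformer, and in that chair the tert-butyl group is equatorial.

equatorial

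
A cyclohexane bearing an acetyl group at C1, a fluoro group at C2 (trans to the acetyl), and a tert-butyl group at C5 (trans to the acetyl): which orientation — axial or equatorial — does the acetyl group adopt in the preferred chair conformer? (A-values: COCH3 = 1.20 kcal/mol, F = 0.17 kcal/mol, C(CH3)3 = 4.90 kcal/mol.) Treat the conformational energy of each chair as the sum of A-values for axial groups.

Chair I (acetyl axial, fluoro axial, tert-butyl equatorial): E = 1.37 kcal/mol.
Chair II (acetyl equatorial, fluoro equatorial, tert-butyl axial): E = 4.90 kcal/mol.
Chair I is the more stable (lower-energy) conformer, and in that chair the acetyl group is axial.

axial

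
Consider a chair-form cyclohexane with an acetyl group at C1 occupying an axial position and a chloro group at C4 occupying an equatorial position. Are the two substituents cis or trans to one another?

C1 and C4 have opposite parity, so their axial bonds point in opposite directions.
With opposite-parity carbons, two substituents on the same face are one axial and one equatorial; opposite faces give both axial or both equatorial.
Here the groups are axial/equatorial → same face → cis.

cis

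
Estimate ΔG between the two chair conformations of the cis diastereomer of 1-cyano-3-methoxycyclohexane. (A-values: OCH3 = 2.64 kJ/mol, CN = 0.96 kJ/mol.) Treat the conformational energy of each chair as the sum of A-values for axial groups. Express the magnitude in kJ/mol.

3.60 kJ/mol

C1 and C3 have the same parity, so for the cis isomer the two substituents are e,e in one chair and a,a in the other.
Chair I (methoxy axial, cyano axial): E = 3.60 kJ/mol.
Chair II (methoxy equatorial, cyano equatorial): E = 0.00 kJ/mol.
ΔE = 3.60 − 0.00 = 3.60 kJ/mol; chair II is more stable.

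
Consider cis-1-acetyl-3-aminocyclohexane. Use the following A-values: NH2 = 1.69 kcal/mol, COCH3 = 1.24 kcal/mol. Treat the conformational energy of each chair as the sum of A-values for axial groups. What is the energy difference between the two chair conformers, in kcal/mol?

C1 and C3 have the same parity, so for the cis isomer the two substituents are e,e in one chair and a,a in the other.
Chair I (amino axial, acetyl axial): E = 2.93 kcal/mol.
Chair II (amino equatorial, acetyl equatorial): E = 0.00 kcal/mol.
ΔE = 2.93 − 0.00 = 2.93 kcal/mol; chair II is more stable.

2.93 kcal/mol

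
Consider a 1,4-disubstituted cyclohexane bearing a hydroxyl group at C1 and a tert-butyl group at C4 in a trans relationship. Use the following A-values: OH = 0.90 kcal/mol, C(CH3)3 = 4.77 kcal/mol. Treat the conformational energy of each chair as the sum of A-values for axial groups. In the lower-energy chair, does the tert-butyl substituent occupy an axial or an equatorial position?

equatorial

C1 and C4 have opposite parity, so for the trans isomer the two substituents are e,e in one chair and a,a in the other.
Chair I (hydroxyl axial, tert-butyl axial): E = 5.67 kcal/mol.
Chair II (hydroxyl equatorial, tert-butyl equatorial): E = 0.00 kcal/mol.
Chair II is the more stable (lower-energy) conformer, and in that chair the tert-butyl group is equatorial.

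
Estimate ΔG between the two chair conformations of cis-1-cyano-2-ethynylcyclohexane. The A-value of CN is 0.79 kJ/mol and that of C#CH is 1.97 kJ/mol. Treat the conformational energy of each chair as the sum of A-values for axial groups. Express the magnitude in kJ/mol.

1.18 kJ/mol

C1 and C2 have opposite parity, so for the cis isomer the two substituents are one axial and one equatorial in each chair.
Chair I (cyano axial, ethynyl equatorial): E = 0.79 kJ/mol.
Chair II (cyano equatorial, ethynyl axial): E = 1.97 kJ/mol.
ΔE = 1.97 − 0.79 = 1.18 kJ/mol; chair I is more stable.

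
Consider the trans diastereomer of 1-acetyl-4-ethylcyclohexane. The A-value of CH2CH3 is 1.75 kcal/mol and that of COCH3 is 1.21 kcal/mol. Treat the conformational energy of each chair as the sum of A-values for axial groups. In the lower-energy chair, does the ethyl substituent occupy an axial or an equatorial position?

equatorial

C1 and C4 have opposite parity, so for the trans isomer the two substituents are e,e in one chair and a,a in the other.
Chair I (ethyl axial, acetyl axial): E = 2.96 kcal/mol.
Chair II (ethyl equatorial, acetyl equatorial): E = 0.00 kcal/mol.
Chair II is the more stable (lower-energy) conformer, and in that chair the ethyl group is equatorial.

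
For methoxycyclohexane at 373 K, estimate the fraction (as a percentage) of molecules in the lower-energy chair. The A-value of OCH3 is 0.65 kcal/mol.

One chair has the methoxy group axial (E = 0.65 kcal/mol) and the other has it equatorial (E = 0).
ΔG = 0.65 kcal/mol between the two chairs.
K = exp(ΔG/RT) with R = 1.987×10⁻³ kcal mol⁻¹ K⁻¹ and T = 373 K gives K ≈ 2.4.
Fraction in the lower-energy chair = K/(K+1) = 70.6%.

70.6%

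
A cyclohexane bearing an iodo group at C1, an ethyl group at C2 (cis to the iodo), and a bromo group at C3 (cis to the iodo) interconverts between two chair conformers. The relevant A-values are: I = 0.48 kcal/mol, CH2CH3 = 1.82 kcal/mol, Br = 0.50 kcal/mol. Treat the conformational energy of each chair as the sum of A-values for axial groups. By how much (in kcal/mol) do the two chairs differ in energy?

Chair I (iodo axial, ethyl equatorial, bromo axial): E = 0.98 kcal/mol.
Chair II (iodo equatorial, ethyl axial, bromo equatorial): E = 1.82 kcal/mol.
ΔE = 1.82 − 0.98 = 0.84 kcal/mol; chair I is more stable.

0.84 kcal/mol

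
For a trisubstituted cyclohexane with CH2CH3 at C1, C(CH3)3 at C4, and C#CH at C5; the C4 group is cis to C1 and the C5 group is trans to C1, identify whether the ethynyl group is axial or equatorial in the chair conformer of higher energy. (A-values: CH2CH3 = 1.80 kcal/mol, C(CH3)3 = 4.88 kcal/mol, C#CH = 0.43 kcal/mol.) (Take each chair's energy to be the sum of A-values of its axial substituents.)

axial

Chair I (ethyl axial, tert-butyl equatorial, ethynyl equatorial): E = 1.80 kcal/mol.
Chair II (ethyl equatorial, tert-butyl axial, ethynyl axial): E = 5.31 kcal/mol.
Chair II is the less stable (higher-energy) conformer, and in that chair the ethynyl group is axial.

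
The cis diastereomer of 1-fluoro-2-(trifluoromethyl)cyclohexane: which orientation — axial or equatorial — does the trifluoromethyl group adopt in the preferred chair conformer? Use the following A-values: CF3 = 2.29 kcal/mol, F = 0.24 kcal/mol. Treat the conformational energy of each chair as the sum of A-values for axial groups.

C1 and C2 have opposite parity, so for the cis isomer the two substituents are one axial and one equatorial in each chair.
Chair I (trifluoromethyl axial, fluoro equatorial): E = 2.29 kcal/mol.
Chair II (trifluoromethyl equatorial, fluoro axial): E = 0.24 kcal/mol.
Chair II is the more stable (lower-energy) conformer, and in that chair the trifluoromethyl group is equatorial.

equatorial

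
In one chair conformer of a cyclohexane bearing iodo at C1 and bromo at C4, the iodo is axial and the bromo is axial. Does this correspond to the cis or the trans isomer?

C1 and C4 have opposite parity, so their axial bonds point in opposite directions.
With opposite-parity carbons, two substituents on the same face are one axial and one equatorial; opposite faces give both axial or both equatorial.
Here the groups are axial/axial → opposite face → trans.

trans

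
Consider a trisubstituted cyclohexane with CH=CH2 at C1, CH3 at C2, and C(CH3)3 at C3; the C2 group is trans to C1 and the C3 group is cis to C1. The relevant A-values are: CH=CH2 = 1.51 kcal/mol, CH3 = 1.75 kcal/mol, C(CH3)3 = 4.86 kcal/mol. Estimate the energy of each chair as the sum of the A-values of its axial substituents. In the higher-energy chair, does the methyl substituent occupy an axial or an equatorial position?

Chair I (vinyl axial, methyl axial, tert-butyl axial): E = 8.12 kcal/mol.
Chair II (vinyl equatorial, methyl equatorial, tert-butyl equatorial): E = 0.00 kcal/mol.
Chair I is the less stable (higher-energy) conformer, and in that chair the methyl group is axial.

axial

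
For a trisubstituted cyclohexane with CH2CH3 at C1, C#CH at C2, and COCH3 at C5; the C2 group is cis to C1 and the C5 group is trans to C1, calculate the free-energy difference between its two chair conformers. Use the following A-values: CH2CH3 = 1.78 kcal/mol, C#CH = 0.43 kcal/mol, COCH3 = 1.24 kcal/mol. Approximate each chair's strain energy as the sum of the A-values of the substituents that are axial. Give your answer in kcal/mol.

0.11 kcal/mol

Chair I (ethyl axial, ethynyl equatorial, acetyl equatorial): E = 1.78 kcal/mol.
Chair II (ethyl equatorial, ethynyl axial, acetyl axial): E = 1.67 kcal/mol.
ΔE = 1.78 − 1.67 = 0.11 kcal/mol; chair II is more stable.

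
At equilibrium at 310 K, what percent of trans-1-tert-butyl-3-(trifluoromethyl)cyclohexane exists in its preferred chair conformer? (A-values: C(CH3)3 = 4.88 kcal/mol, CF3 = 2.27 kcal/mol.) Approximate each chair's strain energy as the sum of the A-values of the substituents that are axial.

98.6%

C1 and C3 have the same parity, so for the trans isomer the two substituents are one axial and one equatorial in each chair.
Chair I (tert-butyl axial, trifluoromethyl equatorial): E = 4.88 kcal/mol; chair II (tert-butyl equatorial, trifluoromethyl axial): E = 2.27 kcal/mol.
ΔG = 2.61 kcal/mol between the two chairs.
K = exp(ΔG/RT) with R = 1.987×10⁻³ kcal mol⁻¹ K⁻¹ and T = 310 K gives K ≈ 69.2.
Fraction in the lower-energy chair = K/(K+1) = 98.6%.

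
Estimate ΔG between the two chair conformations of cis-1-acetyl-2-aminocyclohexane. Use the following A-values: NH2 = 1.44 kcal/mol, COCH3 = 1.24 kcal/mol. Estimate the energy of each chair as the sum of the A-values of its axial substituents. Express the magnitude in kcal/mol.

C1 and C2 have opposite parity, so for the cis isomer the two substituents are one axial and one equatorial in each chair.
Chair I (amino axial, acetyl equatorial): E = 1.44 kcal/mol.
Chair II (amino equatorial, acetyl axial): E = 1.24 kcal/mol.
ΔE = 1.44 − 1.24 = 0.20 kcal/mol; chair II is more stable.

0.20 kcal/mol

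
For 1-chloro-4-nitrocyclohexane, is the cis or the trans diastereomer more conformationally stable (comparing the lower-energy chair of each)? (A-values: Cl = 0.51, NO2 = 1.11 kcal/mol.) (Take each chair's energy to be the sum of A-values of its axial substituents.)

At 1,4 positions (parity opposite): cis → (a,e or e,a); trans → (e,e or a,a).
Best chair for cis: E = 0.51 kcal/mol; best chair for trans: E = 0.00 kcal/mol.
The trans isomer is lower by 0.51 kcal/mol.

trans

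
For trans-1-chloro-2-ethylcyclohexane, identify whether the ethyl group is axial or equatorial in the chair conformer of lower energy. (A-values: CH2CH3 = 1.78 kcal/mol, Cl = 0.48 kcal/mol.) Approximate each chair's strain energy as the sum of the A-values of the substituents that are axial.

equatorial

C1 and C2 have opposite parity, so for the trans isomer the two substituents are e,e in one chair and a,a in the other.
Chair I (ethyl axial, chloro axial): E = 2.26 kcal/mol.
Chair II (ethyl equatorial, chloro equatorial): E = 0.00 kcal/mol.
Chair II is the more stable (lower-energy) conformer, and in that chair the ethyl group is equatorial.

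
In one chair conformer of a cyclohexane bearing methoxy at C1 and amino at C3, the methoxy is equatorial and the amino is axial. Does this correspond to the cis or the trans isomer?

C1 and C3 have the same parity, so their axial bonds point in the same direction.
With same-parity carbons, two substituents on the same face are both axial or both equatorial; opposite faces give one of each.
Here the groups are equatorial/axial → opposite face → trans.

trans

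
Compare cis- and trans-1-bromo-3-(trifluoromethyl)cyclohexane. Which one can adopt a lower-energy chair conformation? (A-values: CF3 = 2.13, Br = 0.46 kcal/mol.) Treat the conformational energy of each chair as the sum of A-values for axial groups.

At 1,3 positions (parity same): cis → (e,e or a,a); trans → (a,e or e,a).
Best chair for cis: E = 0.00 kcal/mol; best chair for trans: E = 0.46 kcal/mol.
The cis isomer is lower by 0.46 kcal/mol.

cis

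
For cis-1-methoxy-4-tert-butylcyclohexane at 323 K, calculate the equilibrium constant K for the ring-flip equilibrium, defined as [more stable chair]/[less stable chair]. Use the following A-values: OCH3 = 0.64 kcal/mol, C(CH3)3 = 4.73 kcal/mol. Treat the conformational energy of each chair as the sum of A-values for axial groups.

C1 and C4 have opposite parity, so for the cis isomer the two substituents are one axial and one equatorial in each chair.
Chair I (methoxy axial, tert-butyl equatorial): E = 0.64 kcal/mol; chair II (methoxy equatorial, tert-butyl axial): E = 4.73 kcal/mol.
ΔG = 4.09 kcal/mol between the two chairs.
K = exp(ΔG/RT) with R = 1.987×10⁻³ kcal mol⁻¹ K⁻¹ and T = 323 K gives K ≈ 586.

K ≈ 586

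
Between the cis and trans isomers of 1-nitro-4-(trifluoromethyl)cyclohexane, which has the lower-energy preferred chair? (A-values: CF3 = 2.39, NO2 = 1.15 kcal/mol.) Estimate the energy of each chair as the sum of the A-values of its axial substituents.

trans

At 1,4 positions (parity opposite): cis → (a,e or e,a); trans → (e,e or a,a).
Best chair for cis: E = 1.15 kcal/mol; best chair for trans: E = 0.00 kcal/mol.
The trans isomer is lower by 1.15 kcal/mol.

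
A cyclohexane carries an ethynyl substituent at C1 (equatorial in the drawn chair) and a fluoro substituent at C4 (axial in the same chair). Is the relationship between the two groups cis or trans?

cis

C1 and C4 have opposite parity, so their axial bonds point in opposite directions.
With opposite-parity carbons, two substituents on the same face are one axial and one equatorial; opposite faces give both axial or both equatorial.
Here the groups are equatorial/axial → same face → cis.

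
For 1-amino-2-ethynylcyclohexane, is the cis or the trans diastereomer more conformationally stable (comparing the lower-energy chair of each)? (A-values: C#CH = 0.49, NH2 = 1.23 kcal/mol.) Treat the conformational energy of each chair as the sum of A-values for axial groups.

At 1,2 positions (parity opposite): cis → (a,e or e,a); trans → (e,e or a,a).
Best chair for cis: E = 0.49 kcal/mol; best chair for trans: E = 0.00 kcal/mol.
The trans isomer is lower by 0.49 kcal/mol.

trans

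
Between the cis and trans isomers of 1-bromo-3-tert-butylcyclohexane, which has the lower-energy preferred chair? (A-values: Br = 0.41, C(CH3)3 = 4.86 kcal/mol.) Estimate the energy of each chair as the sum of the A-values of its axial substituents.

At 1,3 positions (parity same): cis → (e,e or a,a); trans → (a,e or e,a).
Best chair for cis: E = 0.00 kcal/mol; best chair for trans: E = 0.41 kcal/mol.
The cis isomer is lower by 0.41 kcal/mol.

cis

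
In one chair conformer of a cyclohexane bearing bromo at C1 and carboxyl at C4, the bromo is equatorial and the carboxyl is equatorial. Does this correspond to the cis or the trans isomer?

C1 and C4 have opposite parity, so their axial bonds point in opposite directions.
With opposite-parity carbons, two substituents on the same face are one axial and one equatorial; opposite faces give both axial or both equatorial.
Here the groups are equatorial/equatorial → opposite face → trans.

trans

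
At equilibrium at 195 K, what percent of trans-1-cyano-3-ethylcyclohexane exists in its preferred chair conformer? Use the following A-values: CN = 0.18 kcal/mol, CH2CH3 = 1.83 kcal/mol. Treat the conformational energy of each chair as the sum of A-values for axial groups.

98.6%

C1 and C3 have the same parity, so for the trans isomer the two substituents are one axial and one equatorial in each chair.
Chair I (cyano axial, ethyl equatorial): E = 0.18 kcal/mol; chair II (cyano equatorial, ethyl axial): E = 1.83 kcal/mol.
ΔG = 1.65 kcal/mol between the two chairs.
K = exp(ΔG/RT) with R = 1.987×10⁻³ kcal mol⁻¹ K⁻¹ and T = 195 K gives K ≈ 70.7.
Fraction in the lower-energy chair = K/(K+1) = 98.6%.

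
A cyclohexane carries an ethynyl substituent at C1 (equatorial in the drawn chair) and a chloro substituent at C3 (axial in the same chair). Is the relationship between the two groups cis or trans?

C1 and C3 have the same parity, so their axial bonds point in the same direction.
With same-parity carbons, two substituents on the same face are both axial or both equatorial; opposite faces give one of each.
Here the groups are equatorial/axial → opposite face → trans.

trans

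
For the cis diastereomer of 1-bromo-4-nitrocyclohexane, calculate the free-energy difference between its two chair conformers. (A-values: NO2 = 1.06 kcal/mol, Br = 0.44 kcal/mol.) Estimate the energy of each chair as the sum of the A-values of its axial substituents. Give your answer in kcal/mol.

0.62 kcal/mol

C1 and C4 have opposite parity, so for the cis isomer the two substituents are one axial and one equatorial in each chair.
Chair I (nitro axial, bromo equatorial): E = 1.06 kcal/mol.
Chair II (nitro equatorial, bromo axial): E = 0.44 kcal/mol.
ΔE = 1.06 − 0.44 = 0.62 kcal/mol; chair II is more stable.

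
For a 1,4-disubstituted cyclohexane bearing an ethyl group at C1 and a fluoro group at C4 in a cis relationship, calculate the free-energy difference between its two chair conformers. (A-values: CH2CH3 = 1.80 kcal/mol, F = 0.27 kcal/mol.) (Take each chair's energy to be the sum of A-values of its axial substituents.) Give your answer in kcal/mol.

C1 and C4 have opposite parity, so for the cis isomer the two substituents are one axial and one equatorial in each chair.
Chair I (ethyl axial, fluoro equatorial): E = 1.80 kcal/mol.
Chair II (ethyl equatorial, fluoro axial): E = 0.27 kcal/mol.
ΔE = 1.80 − 0.27 = 1.53 kcal/mol; chair II is more stable.

1.53 kcal/mol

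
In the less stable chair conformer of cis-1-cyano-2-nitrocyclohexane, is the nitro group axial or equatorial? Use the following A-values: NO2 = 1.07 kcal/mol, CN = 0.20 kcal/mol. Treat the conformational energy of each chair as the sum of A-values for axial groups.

C1 and C2 have opposite parity, so for the cis isomer the two substituents are one axial and one equatorial in each chair.
Chair I (nitro axial, cyano equatorial): E = 1.07 kcal/mol.
Chair II (nitro equatorial, cyano axial): E = 0.20 kcal/mol.
Chair I is the less stable (higher-energy) conformer, and in that chair the nitro group is axial.

axial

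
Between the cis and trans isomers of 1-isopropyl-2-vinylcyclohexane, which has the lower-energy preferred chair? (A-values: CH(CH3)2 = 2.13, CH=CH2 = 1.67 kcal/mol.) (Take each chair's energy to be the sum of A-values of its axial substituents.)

trans

At 1,2 positions (parity opposite): cis → (a,e or e,a); trans → (e,e or a,a).
Best chair for cis: E = 1.67 kcal/mol; best chair for trans: E = 0.00 kcal/mol.
The trans isomer is lower by 1.67 kcal/mol.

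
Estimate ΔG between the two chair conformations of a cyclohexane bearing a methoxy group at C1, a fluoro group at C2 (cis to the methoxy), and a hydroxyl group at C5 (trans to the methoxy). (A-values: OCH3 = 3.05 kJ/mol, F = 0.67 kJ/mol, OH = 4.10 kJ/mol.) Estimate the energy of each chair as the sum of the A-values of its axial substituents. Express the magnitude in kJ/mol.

Chair I (methoxy axial, fluoro equatorial, hydroxyl equatorial): E = 3.05 kJ/mol.
Chair II (methoxy equatorial, fluoro axial, hydroxyl axial): E = 4.77 kJ/mol.
ΔE = 4.77 − 3.05 = 1.72 kJ/mol; chair I is more stable.

1.72 kJ/mol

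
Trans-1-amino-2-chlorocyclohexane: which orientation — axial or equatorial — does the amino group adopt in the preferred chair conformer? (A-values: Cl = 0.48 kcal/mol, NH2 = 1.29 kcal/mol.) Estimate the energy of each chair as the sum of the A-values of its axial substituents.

equatorial

C1 and C2 have opposite parity, so for the trans isomer the two substituents are e,e in one chair and a,a in the other.
Chair I (chloro axial, amino axial): E = 1.77 kcal/mol.
Chair II (chloro equatorial, amino equatorial): E = 0.00 kcal/mol.
Chair II is the more stable (lower-energy) conformer, and in that chair the amino group is equatorial.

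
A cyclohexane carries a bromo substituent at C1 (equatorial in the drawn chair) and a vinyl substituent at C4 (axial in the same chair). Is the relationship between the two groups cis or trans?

C1 and C4 have opposite parity, so their axial bonds point in opposite directions.
With opposite-parity carbons, two substituents on the same face are one axial and one equatorial; opposite faces give both axial or both equatorial.
Here the groups are equatorial/axial → same face → cis.

cis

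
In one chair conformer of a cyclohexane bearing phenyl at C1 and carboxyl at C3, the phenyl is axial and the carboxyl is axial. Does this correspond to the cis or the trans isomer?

C1 and C3 have the same parity, so their axial bonds point in the same direction.
With same-parity carbons, two substituents on the same face are both axial or both equatorial; opposite faces give one of each.
Here the groups are axial/axial → same face → cis.

cis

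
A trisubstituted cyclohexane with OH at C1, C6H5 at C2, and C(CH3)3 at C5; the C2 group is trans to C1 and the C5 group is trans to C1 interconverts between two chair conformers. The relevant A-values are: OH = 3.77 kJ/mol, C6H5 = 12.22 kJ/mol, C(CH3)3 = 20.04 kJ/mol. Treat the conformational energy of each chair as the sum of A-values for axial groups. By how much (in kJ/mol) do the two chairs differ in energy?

Chair I (hydroxyl axial, phenyl axial, tert-butyl equatorial): E = 15.99 kJ/mol.
Chair II (hydroxyl equatorial, phenyl equatorial, tert-butyl axial): E = 20.04 kJ/mol.
ΔE = 20.04 − 15.99 = 4.05 kJ/mol; chair I is more stable.

4.05 kJ/mol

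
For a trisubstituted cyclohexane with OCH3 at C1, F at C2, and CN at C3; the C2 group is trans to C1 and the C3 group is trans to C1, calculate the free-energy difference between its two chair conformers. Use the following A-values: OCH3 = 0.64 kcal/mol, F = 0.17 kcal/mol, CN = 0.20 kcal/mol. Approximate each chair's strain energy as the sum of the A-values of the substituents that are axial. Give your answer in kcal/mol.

0.61 kcal/mol

Chair I (methoxy axial, fluoro axial, cyano equatorial): E = 0.81 kcal/mol.
Chair II (methoxy equatorial, fluoro equatorial, cyano axial): E = 0.20 kcal/mol.
ΔE = 0.81 − 0.20 = 0.61 kcal/mol; chair II is more stable.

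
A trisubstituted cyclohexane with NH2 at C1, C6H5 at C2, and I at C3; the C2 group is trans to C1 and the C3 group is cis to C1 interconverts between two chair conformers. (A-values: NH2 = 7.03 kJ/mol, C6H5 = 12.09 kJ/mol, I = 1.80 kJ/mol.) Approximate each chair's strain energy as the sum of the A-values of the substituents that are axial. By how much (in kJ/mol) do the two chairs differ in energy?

20.92 kJ/mol

Chair I (amino axial, phenyl axial, iodo axial): E = 20.92 kJ/mol.
Chair II (amino equatorial, phenyl equatorial, iodo equatorial): E = 0.00 kJ/mol.
ΔE = 20.92 − 0.00 = 20.92 kJ/mol; chair II is more stable.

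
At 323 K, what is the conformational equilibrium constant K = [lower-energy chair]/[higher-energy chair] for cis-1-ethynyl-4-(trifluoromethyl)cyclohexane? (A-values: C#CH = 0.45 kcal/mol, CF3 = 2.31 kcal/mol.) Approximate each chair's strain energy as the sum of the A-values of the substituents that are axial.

C1 and C4 have opposite parity, so for the cis isomer the two substituents are one axial and one equatorial in each chair.
Chair I (ethynyl axial, trifluoromethyl equatorial): E = 0.45 kcal/mol; chair II (ethynyl equatorial, trifluoromethyl axial): E = 2.31 kcal/mol.
ΔG = 1.86 kcal/mol between the two chairs.
K = exp(ΔG/RT) with R = 1.987×10⁻³ kcal mol⁻¹ K⁻¹ and T = 323 K gives K ≈ 18.1.

K ≈ 18.1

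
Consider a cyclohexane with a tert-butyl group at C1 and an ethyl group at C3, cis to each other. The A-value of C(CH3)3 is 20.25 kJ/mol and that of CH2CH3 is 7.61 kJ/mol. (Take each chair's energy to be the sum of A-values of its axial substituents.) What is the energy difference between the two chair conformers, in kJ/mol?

27.86 kJ/mol

C1 and C3 have the same parity, so for the cis isomer the two substituents are e,e in one chair and a,a in the other.
Chair I (tert-butyl axial, ethyl axial): E = 27.86 kJ/mol.
Chair II (tert-butyl equatorial, ethyl equatorial): E = 0.00 kJ/mol.
ΔE = 27.86 − 0.00 = 27.86 kJ/mol; chair II is more stable.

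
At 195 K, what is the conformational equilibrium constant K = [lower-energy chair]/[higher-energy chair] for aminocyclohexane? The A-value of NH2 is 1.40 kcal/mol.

One chair has the amino group axial (E = 1.40 kcal/mol) and the other has it equatorial (E = 0).
ΔG = 1.40 kcal/mol between the two chairs.
K = exp(ΔG/RT) with R = 1.987×10⁻³ kcal mol⁻¹ K⁻¹ and T = 195 K gives K ≈ 37.1.

K ≈ 37.1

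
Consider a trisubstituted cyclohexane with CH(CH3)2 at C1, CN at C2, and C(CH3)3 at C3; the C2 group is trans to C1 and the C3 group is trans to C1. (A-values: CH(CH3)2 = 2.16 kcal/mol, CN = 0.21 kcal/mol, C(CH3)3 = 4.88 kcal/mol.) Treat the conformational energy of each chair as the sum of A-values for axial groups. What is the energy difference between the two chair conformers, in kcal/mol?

Chair I (isopropyl axial, cyano axial, tert-butyl equatorial): E = 2.37 kcal/mol.
Chair II (isopropyl equatorial, cyano equatorial, tert-butyl axial): E = 4.88 kcal/mol.
ΔE = 4.88 − 2.37 = 2.51 kcal/mol; chair I is more stable.

2.51 kcal/mol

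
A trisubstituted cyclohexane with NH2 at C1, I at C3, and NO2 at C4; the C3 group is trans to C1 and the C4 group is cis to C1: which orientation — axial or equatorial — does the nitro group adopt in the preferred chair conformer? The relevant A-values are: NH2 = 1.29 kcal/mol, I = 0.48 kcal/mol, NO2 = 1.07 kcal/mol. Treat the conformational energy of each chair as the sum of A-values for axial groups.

equatorial

Chair I (amino axial, iodo equatorial, nitro equatorial): E = 1.29 kcal/mol.
Chair II (amino equatorial, iodo axial, nitro axial): E = 1.55 kcal/mol.
Chair I is the more stable (lower-energy) conformer, and in that chair the nitro group is equatorial.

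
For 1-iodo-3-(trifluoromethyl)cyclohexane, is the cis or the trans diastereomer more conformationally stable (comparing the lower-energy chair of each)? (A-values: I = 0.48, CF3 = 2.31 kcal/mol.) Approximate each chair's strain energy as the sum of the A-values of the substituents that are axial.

At 1,3 positions (parity same): cis → (e,e or a,a); trans → (a,e or e,a).
Best chair for cis: E = 0.00 kcal/mol; best chair for trans: E = 0.48 kcal/mol.
The cis isomer is lower by 0.48 kcal/mol.

cis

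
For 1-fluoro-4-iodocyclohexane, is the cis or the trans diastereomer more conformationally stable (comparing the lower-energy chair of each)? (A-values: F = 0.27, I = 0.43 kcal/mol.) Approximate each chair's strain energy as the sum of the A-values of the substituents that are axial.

At 1,4 positions (parity opposite): cis → (a,e or e,a); trans → (e,e or a,a).
Best chair for cis: E = 0.27 kcal/mol; best chair for trans: E = 0.00 kcal/mol.
The trans isomer is lower by 0.27 kcal/mol.

trans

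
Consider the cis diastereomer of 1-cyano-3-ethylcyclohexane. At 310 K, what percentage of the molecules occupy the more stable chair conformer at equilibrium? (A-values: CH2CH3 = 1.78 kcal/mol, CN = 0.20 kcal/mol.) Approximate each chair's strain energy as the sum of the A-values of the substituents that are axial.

C1 and C3 have the same parity, so for the cis isomer the two substituents are e,e in one chair and a,a in the other.
Chair I (ethyl axial, cyano axial): E = 1.98 kcal/mol; chair II (ethyl equatorial, cyano equatorial): E = 0.00 kcal/mol.
ΔG = 1.98 kcal/mol between the two chairs.
K = exp(ΔG/RT) with R = 1.987×10⁻³ kcal mol⁻¹ K⁻¹ and T = 310 K gives K ≈ 24.9.
Fraction in the lower-energy chair = K/(K+1) = 96.1%.

96.1%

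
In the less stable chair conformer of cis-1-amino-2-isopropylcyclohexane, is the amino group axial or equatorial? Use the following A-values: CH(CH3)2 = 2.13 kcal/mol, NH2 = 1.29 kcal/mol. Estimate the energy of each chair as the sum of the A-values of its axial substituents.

equatorial

C1 and C2 have opposite parity, so for the cis isomer the two substituents are one axial and one equatorial in each chair.
Chair I (isopropyl axial, amino equatorial): E = 2.13 kcal/mol.
Chair II (isopropyl equatorial, amino axial): E = 1.29 kcal/mol.
Chair I is the less stable (higher-energy) conformer, and in that chair the amino group is equatorial.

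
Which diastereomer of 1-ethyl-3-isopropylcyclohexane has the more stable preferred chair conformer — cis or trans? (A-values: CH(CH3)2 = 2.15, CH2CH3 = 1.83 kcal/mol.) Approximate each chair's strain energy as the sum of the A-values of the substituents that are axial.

cis

At 1,3 positions (parity same): cis → (e,e or a,a); trans → (a,e or e,a).
Best chair for cis: E = 0.00 kcal/mol; best chair for trans: E = 1.83 kcal/mol.
The cis isomer is lower by 1.83 kcal/mol.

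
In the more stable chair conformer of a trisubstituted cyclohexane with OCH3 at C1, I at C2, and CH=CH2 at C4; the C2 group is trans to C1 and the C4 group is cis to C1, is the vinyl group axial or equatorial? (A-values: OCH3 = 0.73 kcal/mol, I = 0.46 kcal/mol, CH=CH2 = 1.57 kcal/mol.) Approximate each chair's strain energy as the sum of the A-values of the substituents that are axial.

Chair I (methoxy axial, iodo axial, vinyl equatorial): E = 1.19 kcal/mol.
Chair II (methoxy equatorial, iodo equatorial, vinyl axial): E = 1.57 kcal/mol.
Chair I is the more stable (lower-energy) conformer, and in that chair the vinyl group is equatorial.

equatorial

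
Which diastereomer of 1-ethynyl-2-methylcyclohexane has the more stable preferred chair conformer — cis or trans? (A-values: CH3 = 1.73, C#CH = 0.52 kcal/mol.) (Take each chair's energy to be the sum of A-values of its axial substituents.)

trans

At 1,2 positions (parity opposite): cis → (a,e or e,a); trans → (e,e or a,a).
Best chair for cis: E = 0.52 kcal/mol; best chair for trans: E = 0.00 kcal/mol.
The trans isomer is lower by 0.52 kcal/mol.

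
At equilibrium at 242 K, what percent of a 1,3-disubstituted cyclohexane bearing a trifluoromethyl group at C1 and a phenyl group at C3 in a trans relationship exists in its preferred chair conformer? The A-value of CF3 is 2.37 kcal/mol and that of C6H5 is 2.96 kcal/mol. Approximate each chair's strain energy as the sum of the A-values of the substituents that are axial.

77.3%

C1 and C3 have the same parity, so for the trans isomer the two substituents are one axial and one equatorial in each chair.
Chair I (trifluoromethyl axial, phenyl equatorial): E = 2.37 kcal/mol; chair II (trifluoromethyl equatorial, phenyl axial): E = 2.96 kcal/mol.
ΔG = 0.59 kcal/mol between the two chairs.
K = exp(ΔG/RT) with R = 1.987×10⁻³ kcal mol⁻¹ K⁻¹ and T = 242 K gives K ≈ 3.41.
Fraction in the lower-energy chair = K/(K+1) = 77.3%.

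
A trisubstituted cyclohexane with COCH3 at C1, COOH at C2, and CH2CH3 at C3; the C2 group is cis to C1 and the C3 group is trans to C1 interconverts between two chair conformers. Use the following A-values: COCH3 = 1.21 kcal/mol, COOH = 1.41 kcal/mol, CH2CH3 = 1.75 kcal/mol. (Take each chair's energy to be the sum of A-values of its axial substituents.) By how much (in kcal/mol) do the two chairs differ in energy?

Chair I (acetyl axial, carboxyl equatorial, ethyl equatorial): E = 1.21 kcal/mol.
Chair II (acetyl equatorial, carboxyl axial, ethyl axial): E = 3.16 kcal/mol.
ΔE = 3.16 − 1.21 = 1.95 kcal/mol; chair I is more stable.

1.95 kcal/mol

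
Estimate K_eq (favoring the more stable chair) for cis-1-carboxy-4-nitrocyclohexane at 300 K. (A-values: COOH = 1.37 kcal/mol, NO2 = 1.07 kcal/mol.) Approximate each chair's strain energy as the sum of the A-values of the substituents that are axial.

K ≈ 1.65

C1 and C4 have opposite parity, so for the cis isomer the two substituents are one axial and one equatorial in each chair.
Chair I (carboxyl axial, nitro equatorial): E = 1.37 kcal/mol; chair II (carboxyl equatorial, nitro axial): E = 1.07 kcal/mol.
ΔG = 0.30 kcal/mol between the two chairs.
K = exp(ΔG/RT) with R = 1.987×10⁻³ kcal mol⁻¹ K⁻¹ and T = 300 K gives K ≈ 1.65.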